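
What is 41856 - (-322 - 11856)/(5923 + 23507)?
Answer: 615917129/14715 ≈ 41856.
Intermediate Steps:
41856 - (-322 - 11856)/(5923 + 23507) = 41856 - (-12178)/29430 = 41856 - 1*(-6089/14715) = 41856 + 6089/14715 = 615917129/14715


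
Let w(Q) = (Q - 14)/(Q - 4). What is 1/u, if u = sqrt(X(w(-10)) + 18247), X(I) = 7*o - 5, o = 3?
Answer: sqrt(18263)/18263 ≈ 0.0073997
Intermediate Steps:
w(Q) = (-14 + Q)/(-4 + Q)
X(I) = 16 (X(I) = 7*3 - 5 = 21 - 5 = 16)
u = sqrt(18263) (u = sqrt(16 + 18247) = sqrt(18263) ≈ 135.14)
1/u = 1/(sqrt(18263)) = sqrt(18263)/18263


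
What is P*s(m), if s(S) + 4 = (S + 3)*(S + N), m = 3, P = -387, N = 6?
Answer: -19350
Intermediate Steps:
s(S) = -4 + (3 + S)*(6 + S) (s(S) = -4 + (S + 3)*(S + 6) = -4 + (3 + S)*(6 + S))
P*s(m) = -387*(14 + 3² + 9*3) = -387*(14 + 9 + 27) = -387*50 = -19350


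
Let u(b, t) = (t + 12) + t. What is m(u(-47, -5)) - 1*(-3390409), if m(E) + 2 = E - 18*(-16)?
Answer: 3390697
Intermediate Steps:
u(b, t) = 12 + 2*t (u(b, t) = (12 + t) + t = 12 + 2*t)
m(E) = 286 + E (m(E) = -2 + (E - 18*(-16)) = -2 + (E + 288) = -2 + (288 + E) = 286 + E)
m(u(-47, -5)) - 1*(-3390409) = (286 + (12 + 2*(-5))) - 1*(-3390409) = (286 + (12 - 10)) + 3390409 = (286 + 2) + 3390409 = 288 + 3390409 = 3390697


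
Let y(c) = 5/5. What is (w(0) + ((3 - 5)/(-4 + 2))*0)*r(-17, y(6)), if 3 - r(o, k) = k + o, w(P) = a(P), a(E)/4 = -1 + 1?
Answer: 0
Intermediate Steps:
a(E) = 0 (a(E) = 4*(-1 + 1) = 4*0 = 0)
w(P) = 0
y(c) = 1 (y(c) = 5*(⅕) = 1)
r(o, k) = 3 - k - o (r(o, k) = 3 - (k + o) = 3 + (-k - o) = 3 - k - o)
(w(0) + ((3 - 5)/(-4 + 2))*0)*r(-17, y(6)) = (0 + ((3 - 5)/(-4 + 2))*0)*(3 - 1*1 - 1*(-17)) = (0 - 2/(-2)*0)*(3 - 1 + 17) = (0 - 2*(-½)*0)*19 = (0 + 1*0)*19 = (0 + 0)*19 = 0*19 = 0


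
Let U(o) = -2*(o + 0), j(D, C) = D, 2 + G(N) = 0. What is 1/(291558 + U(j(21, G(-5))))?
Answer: 1/291516 ≈ 3.4303e-6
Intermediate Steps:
G(N) = -2 (G(N) = -2 + 0 = -2)
U(o) = -2*o
1/(291558 + U(j(21, G(-5)))) = 1/(291558 - 2*21) = 1/(291558 - 42) = 1/291516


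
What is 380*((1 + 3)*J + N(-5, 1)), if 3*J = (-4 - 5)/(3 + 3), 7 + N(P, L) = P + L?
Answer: -4940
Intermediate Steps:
N(P, L) = -7 + L + P (N(P, L) = -7 + (P + L) = -7 + (L + P) = -7 + L + P)
J = -½ (J = ((-4 - 5)/(3 + 3))/3 = (-9/6)/3 = (-9*⅙)/3 = (⅓)*(-3/2) = -½ ≈ -0.50000)
380*((1 + 3)*J + N(-5, 1)) = 380*((1 + 3)*(-½) + (-7 + 1 - 5)) = 380*(4*(-½) - 11) = 380*(-2 - 11) = 380*(-13) = -4940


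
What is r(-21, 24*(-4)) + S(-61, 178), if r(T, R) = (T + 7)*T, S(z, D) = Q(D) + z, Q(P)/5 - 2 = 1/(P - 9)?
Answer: 41072/169 ≈ 243.03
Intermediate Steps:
Q(P) = 10 + 5/(-9 + P) (Q(P) = 10 + 5/(P - 9) = 10 + 5/(-9 + P))
S(z, D) = z + 5*(-17 + 2*D)/(-9 + D) (S(z, D) = 5*(-17 + 2*D)/(-9 + D) + z = z + 5*(-17 + 2*D)/(-9 + D))
r(T, R) = T*(7 + T) (r(T, R) = (7 + T)*T = T*(7 + T))
r(-21, 24*(-4)) + S(-61, 178) = -21*(7 - 21) + (-85 + 10*178 - 61*(-9 + 178))/(-9 + 178) = -21*(-14) + (-85 + 1780 - 61*169)/169 = 294 + (-85 + 1780 - 10309)/169 = 294 + (1/169)*(-8614) = 294 - 8614/169 = 41072/169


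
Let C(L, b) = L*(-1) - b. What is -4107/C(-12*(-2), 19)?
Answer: 4107/43 ≈ 95.512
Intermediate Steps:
C(L, b) = -L - b
-4107/C(-12*(-2), 19) = -4107/(-(-12)*(-2) - 1*19) = -4107/(-1*24 - 19) = -4107/(-24 - 19) = -4107/(-43) = -4107*(-1/43) = 4107/43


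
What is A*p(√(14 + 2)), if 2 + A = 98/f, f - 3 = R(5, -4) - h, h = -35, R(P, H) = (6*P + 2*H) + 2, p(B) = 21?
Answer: -273/31 ≈ -8.8065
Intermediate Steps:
R(P, H) = 2 + 2*H + 6*P (R(P, H) = (2*H + 6*P) + 2 = 2 + 2*H + 6*P)
f = 62 (f = 3 + ((2 + 2*(-4) + 6*5) - 1*(-35)) = 3 + ((2 - 8 + 30) + 35) = 3 + (24 + 35) = 3 + 59 = 62)
A = -13/31 (A = -2 + 98/62 = -2 + 98*(1/62) = -2 + 49/31 = -13/31 ≈ -0.41935)
A*p(√(14 + 2)) = -13/31*21 = -273/31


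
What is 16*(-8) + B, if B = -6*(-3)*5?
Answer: -38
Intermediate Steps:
B = 90 (B = -2*(-9)*5 = 18*5 = 90)
16*(-8) + B = 16*(-8) + 90 = -128 + 90 = -38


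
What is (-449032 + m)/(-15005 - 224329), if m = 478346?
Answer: -14657/119667 ≈ -0.12248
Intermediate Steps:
(-449032 + m)/(-15005 - 224329) = (-449032 + 478346)/(-15005 - 224329) = 29314/(-239334) = 29314*(-1/239334) = -14657/119667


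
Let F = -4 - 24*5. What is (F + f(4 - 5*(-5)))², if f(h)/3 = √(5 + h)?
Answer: 15682 - 744*√34 ≈ 11344.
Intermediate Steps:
f(h) = 3*√(5 + h)
F = -124 (F = -4 - 6*20 = -4 - 120 = -124)
(F + f(4 - 5*(-5)))² = (-124 + 3*√(5 + (4 - 5*(-5))))² = (-124 + 3*√(5 + (4 + 25)))² = (-124 + 3*√(5 + 29))² = (-124 + 3*√34)²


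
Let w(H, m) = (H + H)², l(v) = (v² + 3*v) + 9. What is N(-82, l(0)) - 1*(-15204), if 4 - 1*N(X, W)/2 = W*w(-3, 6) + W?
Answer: 14546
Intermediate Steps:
l(v) = 9 + v² + 3*v
w(H, m) = 4*H² (w(H, m) = (2*H)² = 4*H²)
N(X, W) = 8 - 74*W (N(X, W) = 8 - 2*(W*(4*(-3)²) + W) = 8 - 2*(W*(4*9) + W) = 8 - 2*(W*36 + W) = 8 - 2*(36*W + W) = 8 - 74*W)
N(-82, l(0)) - 1*(-15204) = (8 - 74*(9 + 0² + 3*0)) - 1*(-15204) = (8 - 74*(9 + 0 + 0)) + 15204 = (8 - 74*9) + 15204 = (8 - 666) + 15204 = -658 + 15204 = 14546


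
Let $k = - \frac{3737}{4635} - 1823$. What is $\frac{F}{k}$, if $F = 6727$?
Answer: $- \frac{31179645}{8453342} \approx -3.6884$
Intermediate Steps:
$k = - \frac{8453342}{4635}$ ($k = \left(-3737\right) \frac{1}{4635} - 1823 = - \frac{3737}{4635} - 1823 = - \frac{8453342}{4635} \approx -1823.8$)
$\frac{F}{k} = \frac{6727}{- \frac{8453342}{4635}} = 6727 \left(- \frac{4635}{8453342}\right) = - \frac{31179645}{8453342}$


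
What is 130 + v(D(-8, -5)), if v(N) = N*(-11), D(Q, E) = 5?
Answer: 75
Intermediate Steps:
v(N) = -11*N
130 + v(D(-8, -5)) = 130 - 11*5 = 130 - 55 = 75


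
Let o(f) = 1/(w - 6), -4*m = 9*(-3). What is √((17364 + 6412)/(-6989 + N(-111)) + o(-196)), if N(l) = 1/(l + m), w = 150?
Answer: I*√4152422961642527/34973004 ≈ 1.8425*I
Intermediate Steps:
m = 27/4 (m = -9*(-3)/4 = -¼*(-27) = 27/4 ≈ 6.7500)
N(l) = 1/(27/4 + l) (N(l) = 1/(l + 27/4) = 1/(27/4 + l))
o(f) = 1/144 (o(f) = 1/(150 - 6) = 1/144)
√((17364 + 6412)/(-6989 + N(-111)) + o(-196)) = √((17364 + 6412)/(-6989 + 4/(27 + 4*(-111))) + 1/144) = √(23776/(-6989 + 4/(27 - 444)) + 1/144) = √(23776/(-6989 + 4/(-417)) + 1/144) = √(23776/(-6989 + 4*(-1/417)) + 1/144) = √(23776/(-6989 - 4/417) + 1/144) = √(23776/(-2914417/417) + 1/144) = √(23776*(-417/2914417) + 1/144) = √(-9914592/2914417 + 1/144) = √(-1424786831/419676048) = I*√4152422961642527/34973004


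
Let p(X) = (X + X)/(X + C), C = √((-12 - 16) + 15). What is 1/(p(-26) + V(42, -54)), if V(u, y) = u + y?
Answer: -133/1336 - I*√13/1336 ≈ -0.099551 - 0.0026988*I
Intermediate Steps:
C = I*√13 (C = √(-28 + 15) = √(-13) = I*√13 ≈ 3.6056*I)
p(X) = 2*X/(X + I*√13) (p(X) = (X + X)/(X + I*√13) = (2*X)/(X + I*√13) = 2*X/(X + I*√13))
1/(p(-26) + V(42, -54)) = 1/(2*(-26)/(-26 + I*√13) + (42 - 54)) = 1/(-52/(-26 + I*√13) - 12) = 1/(-12 - 52/(-26 + I*√13))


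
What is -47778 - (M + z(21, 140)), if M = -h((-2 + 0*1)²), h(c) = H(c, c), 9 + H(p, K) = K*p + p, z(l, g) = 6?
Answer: -47773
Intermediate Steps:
H(p, K) = -9 + p + K*p (H(p, K) = -9 + (K*p + p) = -9 + (p + K*p) = -9 + p + K*p)
h(c) = -9 + c + c² (h(c) = -9 + c + c*c = -9 + c + c²)
M = -11 (M = -(-9 + (-2 + 0*1)² + ((-2 + 0*1)²)²) = -(-9 + (-2 + 0)² + ((-2 + 0)²)²) = -(-9 + (-2)² + ((-2)²)²) = -(-9 + 4 + 4²) = -(-9 + 4 + 16) = -1*11 = -11)
-47778 - (M + z(21, 140)) = -47778 - (-11 + 6) = -47778 - 1*(-5) = -47778 + 5 = -47773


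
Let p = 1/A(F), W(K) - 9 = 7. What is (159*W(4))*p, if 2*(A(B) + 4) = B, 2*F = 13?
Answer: -3392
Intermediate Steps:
F = 13/2 (F = (½)*13 = 13/2 ≈ 6.5000)
A(B) = -4 + B/2
W(K) = 16 (W(K) = 9 + 7 = 16)
p = -4/3 (p = 1/(-4 + (½)*(13/2)) = 1/(-4 + 13/4) = 1/(-¾) = -4/3 ≈ -1.3333)
(159*W(4))*p = (159*16)*(-4/3) = 2544*(-4/3) = -3392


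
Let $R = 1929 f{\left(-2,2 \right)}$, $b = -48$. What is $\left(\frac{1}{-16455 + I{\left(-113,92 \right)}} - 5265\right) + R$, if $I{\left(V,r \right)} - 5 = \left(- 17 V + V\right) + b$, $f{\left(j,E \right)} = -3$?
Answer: $- \frac{162353881}{14690} \approx -11052.0$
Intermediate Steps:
$I{\left(V,r \right)} = -43 - 16 V$ ($I{\left(V,r \right)} = 5 + \left(\left(- 17 V + V\right) - 48\right) = 5 - \left(48 + 16 V\right) = -43 - 16 V$)
$R = -5787$ ($R = 1929 \left(-3\right) = -5787$)
$\left(\frac{1}{-16455 + I{\left(-113,92 \right)}} - 5265\right) + R = \left(\frac{1}{-16455 - -1765} - 5265\right) - 5787 = \left(\frac{1}{-16455 + \left(-43 + 1808\right)} - 5265\right) - 5787 = \left(\frac{1}{-16455 + 1765} - 5265\right) - 5787 = \left(\frac{1}{-14690} - 5265\right) - 5787 = \left(- \frac{1}{14690} - 5265\right) - 5787 = - \frac{77342851}{14690} - 5787 = - \frac{162353881}{14690}$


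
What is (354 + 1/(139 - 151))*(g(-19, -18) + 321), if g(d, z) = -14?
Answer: 1303829/12 ≈ 1.0865e+5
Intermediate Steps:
(354 + 1/(139 - 151))*(g(-19, -18) + 321) = (354 + 1/(139 - 151))*(-14 + 321) = (354 + 1/(-12))*307 = (354 - 1/12)*307 = (4247/12)*307 = 1303829/12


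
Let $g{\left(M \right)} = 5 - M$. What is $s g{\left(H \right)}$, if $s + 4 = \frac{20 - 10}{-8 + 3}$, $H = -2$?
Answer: $-42$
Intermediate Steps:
$s = -6$ ($s = -4 + \frac{20 - 10}{-8 + 3} = -4 + \frac{10}{-5} = -4 + 10 \left(- \frac{1}{5}\right) = -4 - 2 = -6$)
$s g{\left(H \right)} = - 6 \left(5 - -2\right) = - 6 \left(5 + 2\right) = \left(-6\right) 7 = -42$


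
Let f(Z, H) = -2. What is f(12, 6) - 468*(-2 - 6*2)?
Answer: 6550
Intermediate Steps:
f(12, 6) - 468*(-2 - 6*2) = -2 - 468*(-2 - 6*2) = -2 - 468*(-2 - 12) = -2 - 468*(-14) = -2 + 6552 = 6550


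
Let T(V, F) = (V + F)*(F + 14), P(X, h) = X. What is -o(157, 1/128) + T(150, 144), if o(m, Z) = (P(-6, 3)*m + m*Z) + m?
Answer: 6046179/128 ≈ 47236.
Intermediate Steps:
o(m, Z) = -5*m + Z*m (o(m, Z) = (-6*m + m*Z) + m = (-6*m + Z*m) + m = -5*m + Z*m)
T(V, F) = (14 + F)*(F + V) (T(V, F) = (F + V)*(14 + F) = (14 + F)*(F + V))
-o(157, 1/128) + T(150, 144) = -157*(-5 + 1/128) + (144² + 14*144 + 14*150 + 144*150) = -157*(-5 + 1/128) + (20736 + 2016 + 2100 + 21600) = -157*(-639)/128 + 46452 = -1*(-100323/128) + 46452 = 100323/128 + 46452 = 6046179/128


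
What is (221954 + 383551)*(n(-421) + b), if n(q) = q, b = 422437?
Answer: 255532798080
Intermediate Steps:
(221954 + 383551)*(n(-421) + b) = (221954 + 383551)*(-421 + 422437) = 605505*422016 = 255532798080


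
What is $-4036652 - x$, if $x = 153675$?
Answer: $-4190327$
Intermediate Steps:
$-4036652 - x = -4036652 - 153675 = -4190327$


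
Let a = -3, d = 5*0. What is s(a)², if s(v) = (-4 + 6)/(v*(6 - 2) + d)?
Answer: 1/36 ≈ 0.027778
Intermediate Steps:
d = 0
s(v) = 1/(2*v) (s(v) = (-4 + 6)/(v*(6 - 2) + 0) = 2/(v*4 + 0) = 2/(4*v + 0) = 2/((4*v)) = 2*(1/(4*v)) = 1/(2*v))
s(a)² = ((½)/(-3))² = ((½)*(-⅓))² = (-⅙)² = 1/36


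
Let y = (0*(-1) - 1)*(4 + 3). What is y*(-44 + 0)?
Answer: 308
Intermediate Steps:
y = -7 (y = (0 - 1)*7 = -1*7 = -7)
y*(-44 + 0) = -7*(-44 + 0) = -7*(-44) = 308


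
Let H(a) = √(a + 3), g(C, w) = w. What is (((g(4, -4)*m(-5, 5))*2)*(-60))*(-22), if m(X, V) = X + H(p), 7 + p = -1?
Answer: 52800 - 10560*I*√5 ≈ 52800.0 - 23613.0*I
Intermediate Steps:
p = -8 (p = -7 - 1 = -8)
H(a) = √(3 + a)
m(X, V) = X + I*√5 (m(X, V) = X + √(3 - 8) = X + √(-5) = X + I*√5)
(((g(4, -4)*m(-5, 5))*2)*(-60))*(-22) = ((-4*(-5 + I*√5)*2)*(-60))*(-22) = (((20 - 4*I*√5)*2)*(-60))*(-22) = ((40 - 8*I*√5)*(-60))*(-22) = (-2400 + 480*I*√5)*(-22) = 52800 - 10560*I*√5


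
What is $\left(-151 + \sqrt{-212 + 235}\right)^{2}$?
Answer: $\left(151 - \sqrt{23}\right)^{2} \approx 21376.0$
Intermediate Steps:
$\left(-151 + \sqrt{-212 + 235}\right)^{2} = \left(-151 + \sqrt{23}\right)^{2}$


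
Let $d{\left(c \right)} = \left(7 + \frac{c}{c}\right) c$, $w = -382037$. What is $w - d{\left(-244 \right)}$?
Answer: $-380085$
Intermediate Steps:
$d{\left(c \right)} = 8 c$ ($d{\left(c \right)} = \left(7 + 1\right) c = 8 c$)
$w - d{\left(-244 \right)} = -382037 - 8 \left(-244\right) = -382037 - -1952 = -382037 + 1952 = -380085$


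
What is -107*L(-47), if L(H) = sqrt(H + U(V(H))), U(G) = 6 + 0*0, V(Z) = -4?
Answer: -107*I*sqrt(41) ≈ -685.13*I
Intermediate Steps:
U(G) = 6 (U(G) = 6 + 0 = 6)
L(H) = sqrt(6 + H) (L(H) = sqrt(H + 6) = sqrt(6 + H))
-107*L(-47) = -107*sqrt(6 - 47) = -107*I*sqrt(41)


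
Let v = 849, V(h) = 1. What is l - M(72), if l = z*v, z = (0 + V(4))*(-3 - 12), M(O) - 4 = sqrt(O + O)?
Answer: -12751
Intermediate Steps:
M(O) = 4 + sqrt(2)*sqrt(O) (M(O) = 4 + sqrt(O + O) = 4 + sqrt(2*O) = 4 + sqrt(2)*sqrt(O))
z = -15 (z = (0 + 1)*(-3 - 12) = 1*(-15) = -15)
l = -12735 (l = -15*849 = -12735)
l - M(72) = -12735 - (4 + sqrt(2)*sqrt(72)) = -12735 - (4 + sqrt(2)*(6*sqrt(2))) = -12735 - (4 + 12) = -12735 - 1*16 = -12735 - 16 = -12751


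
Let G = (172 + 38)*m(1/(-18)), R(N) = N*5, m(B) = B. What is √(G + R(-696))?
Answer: 5*I*√1257/3 ≈ 59.09*I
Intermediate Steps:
R(N) = 5*N
G = -35/3 (G = (172 + 38)/(-18) = 210*(-1/18) = -35/3 ≈ -11.667)
√(G + R(-696)) = √(-35/3 + 5*(-696)) = √(-35/3 - 3480) = √(-10475/3) = 5*I*√1257/3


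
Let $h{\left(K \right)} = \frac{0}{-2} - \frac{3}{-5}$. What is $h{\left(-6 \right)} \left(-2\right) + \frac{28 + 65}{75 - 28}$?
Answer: $\frac{183}{235} \approx 0.77872$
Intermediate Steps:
$h{\left(K \right)} = \frac{3}{5}$ ($h{\left(K \right)} = 0 \left(- \frac{1}{2}\right) - - \frac{3}{5} = 0 + \frac{3}{5} = \frac{3}{5}$)
$h{\left(-6 \right)} \left(-2\right) + \frac{28 + 65}{75 - 28} = \frac{3}{5} \left(-2\right) + \frac{28 + 65}{75 - 28} = - \frac{6}{5} + \frac{93}{47} = \frac{183}{235}$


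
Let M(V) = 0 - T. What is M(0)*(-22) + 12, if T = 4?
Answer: 100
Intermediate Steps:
M(V) = -4 (M(V) = 0 - 1*4 = 0 - 4 = -4)
M(0)*(-22) + 12 = -4*(-22) + 12 = 88 + 12 = 100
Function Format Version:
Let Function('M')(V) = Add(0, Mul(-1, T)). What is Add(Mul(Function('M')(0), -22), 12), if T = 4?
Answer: 100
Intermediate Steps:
Function('M')(V) = -4 (Function('M')(V) = Add(0, Mul(-1, 4)) = Add(0, -4) = -4)
Add(Mul(Function('M')(0), -22), 12) = Add(Mul(-4, -22), 12) = Add(88, 12) = 100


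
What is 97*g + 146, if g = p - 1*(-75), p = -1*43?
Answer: 3250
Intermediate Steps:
p = -43
g = 32 (g = -43 - 1*(-75) = -43 + 75 = 32)
97*g + 146 = 97*32 + 146 = 3104 + 146 = 3250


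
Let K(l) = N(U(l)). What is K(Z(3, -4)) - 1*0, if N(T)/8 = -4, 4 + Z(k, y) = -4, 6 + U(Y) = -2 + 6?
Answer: -32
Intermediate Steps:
U(Y) = -2 (U(Y) = -6 + (-2 + 6) = -6 + 4 = -2)
Z(k, y) = -8 (Z(k, y) = -4 - 4 = -8)
N(T) = -32 (N(T) = 8*(-4) = -32)
K(l) = -32
K(Z(3, -4)) - 1*0 = -32 - 1*0 = -32 + 0 = -32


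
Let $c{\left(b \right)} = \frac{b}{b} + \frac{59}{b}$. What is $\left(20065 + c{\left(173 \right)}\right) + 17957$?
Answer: $\frac{6578038}{173} \approx 38023.0$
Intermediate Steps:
$c{\left(b \right)} = 1 + \frac{59}{b}$
$\left(20065 + c{\left(173 \right)}\right) + 17957 = \left(20065 + \frac{59 + 173}{173}\right) + 17957 = \left(20065 + \frac{1}{173} \cdot 232\right) + 17957 = \left(20065 + \frac{232}{173}\right) + 17957 = \frac{3471477}{173} + 17957 = \frac{6578038}{173}$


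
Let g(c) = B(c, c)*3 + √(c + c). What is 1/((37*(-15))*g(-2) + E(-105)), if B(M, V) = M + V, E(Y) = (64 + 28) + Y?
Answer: 6647/45414709 + 1110*I/45414709 ≈ 0.00014636 + 2.4441e-5*I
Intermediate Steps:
E(Y) = 92 + Y
g(c) = 6*c + √2*√c (g(c) = (c + c)*3 + √(c + c) = (2*c)*3 + √(2*c) = 6*c + √2*√c)
1/((37*(-15))*g(-2) + E(-105)) = 1/((37*(-15))*(6*(-2) + √2*√(-2)) + (92 - 105)) = 1/(-555*(-12 + √2*(I*√2)) - 13) = 1/(-555*(-12 + 2*I) - 13) = 1/((6660 - 1110*I) - 13) = 1/(6647 - 1110*I) = (6647 + 1110*I)/45414709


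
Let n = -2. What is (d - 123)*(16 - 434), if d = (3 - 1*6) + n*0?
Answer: 52668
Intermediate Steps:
d = -3 (d = (3 - 1*6) - 2*0 = (3 - 6) + 0 = -3 + 0 = -3)
(d - 123)*(16 - 434) = (-3 - 123)*(16 - 434) = -126*(-418) = 52668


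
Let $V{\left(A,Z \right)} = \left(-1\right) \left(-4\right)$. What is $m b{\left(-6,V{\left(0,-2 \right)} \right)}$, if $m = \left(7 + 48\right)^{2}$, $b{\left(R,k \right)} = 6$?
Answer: $18150$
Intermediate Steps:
$V{\left(A,Z \right)} = 4$
$m = 3025$ ($m = 55^{2} = 3025$)
$m b{\left(-6,V{\left(0,-2 \right)} \right)} = 3025 \cdot 6 = 18150$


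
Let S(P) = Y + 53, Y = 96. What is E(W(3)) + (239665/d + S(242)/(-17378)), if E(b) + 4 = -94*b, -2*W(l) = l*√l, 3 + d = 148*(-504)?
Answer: -1872252133/259262382 + 141*√3 ≈ 237.00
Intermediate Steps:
d = -74595 (d = -3 + 148*(-504) = -3 - 74592 = -74595)
S(P) = 149 (S(P) = 96 + 53 = 149)
W(l) = -l^(3/2)/2 (W(l) = -l*√l/2 = -l^(3/2)/2)
E(b) = -4 - 94*b
E(W(3)) + (239665/d + S(242)/(-17378)) = (-4 - (-47)*3^(3/2)) + (239665/(-74595) + 149/(-17378)) = (-4 - (-47)*3*√3) + (239665*(-1/74595) + 149*(-1/17378)) = (-4 - (-141)*√3) + (-47933/14919 - 149/17378) = (-4 + 141*√3) - 835202605/259262382 = -1872252133/259262382 + 141*√3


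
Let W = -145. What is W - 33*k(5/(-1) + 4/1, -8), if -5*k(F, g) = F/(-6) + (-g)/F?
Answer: -1967/10 ≈ -196.70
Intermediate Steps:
k(F, g) = F/30 + g/(5*F) (k(F, g) = -(F/(-6) + (-g)/F)/5 = -(F*(-1/6) - g/F)/5 = -(-F/6 - g/F)/5 = F/30 + g/(5*F))
W - 33*k(5/(-1) + 4/1, -8) = -145 - 33*((5/(-1) + 4/1)/30 + (1/5)*(-8)/(5/(-1) + 4/1)) = -145 - 33*((5*(-1) + 4*1)/30 + (1/5)*(-8)/(5*(-1) + 4*1)) = -145 - 33*((-5 + 4)/30 + (1/5)*(-8)/(-5 + 4)) = -145 - 33*((1/30)*(-1) + (1/5)*(-8)/(-1)) = -145 - 33*(-1/30 + (1/5)*(-8)*(-1)) = -145 - 33*(-1/30 + 8/5) = -145 - 33*47/30 = -145 - 517/10 = -1967/10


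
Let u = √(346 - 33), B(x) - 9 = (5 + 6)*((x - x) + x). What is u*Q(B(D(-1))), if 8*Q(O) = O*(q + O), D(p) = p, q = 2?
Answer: 0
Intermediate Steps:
B(x) = 9 + 11*x (B(x) = 9 + (5 + 6)*((x - x) + x) = 9 + 11*(0 + x) = 9 + 11*x)
u = √313 ≈ 17.692
Q(O) = O*(2 + O)/8 (Q(O) = (O*(2 + O))/8 = O*(2 + O)/8)
u*Q(B(D(-1))) = √313*((9 + 11*(-1))*(2 + (9 + 11*(-1)))/8) = √313*((9 - 11)*(2 + (9 - 11))/8) = √313*((⅛)*(-2)*(2 - 2)) = √313*((⅛)*(-2)*0) = √313*0 = 0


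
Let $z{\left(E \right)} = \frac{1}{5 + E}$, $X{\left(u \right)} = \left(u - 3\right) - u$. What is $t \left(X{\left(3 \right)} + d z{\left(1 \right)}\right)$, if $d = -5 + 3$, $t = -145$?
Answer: $\frac{1450}{3} \approx 483.33$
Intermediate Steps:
$d = -2$
$X{\left(u \right)} = -3$ ($X{\left(u \right)} = \left(-3 + u\right) - u = -3$)
$t \left(X{\left(3 \right)} + d z{\left(1 \right)}\right) = - 145 \left(-3 - \frac{2}{5 + 1}\right) = - 145 \left(-3 - \frac{2}{6}\right) = - 145 \left(-3 - \frac{1}{3}\right) = \left(-145\right) \left(- \frac{10}{3}\right) = \frac{1450}{3}$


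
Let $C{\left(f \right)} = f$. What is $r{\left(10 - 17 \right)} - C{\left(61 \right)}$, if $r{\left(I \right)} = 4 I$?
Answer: $-89$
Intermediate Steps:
$r{\left(10 - 17 \right)} - C{\left(61 \right)} = 4 \left(10 - 17\right) - 61 = 4 \left(-7\right) - 61 = -28 - 61 = -89$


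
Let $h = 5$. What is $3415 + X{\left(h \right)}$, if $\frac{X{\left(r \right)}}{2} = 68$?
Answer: $3551$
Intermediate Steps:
$X{\left(r \right)} = 136$ ($X{\left(r \right)} = 2 \cdot 68 = 136$)
$3415 + X{\left(h \right)} = 3415 + 136 = 3551$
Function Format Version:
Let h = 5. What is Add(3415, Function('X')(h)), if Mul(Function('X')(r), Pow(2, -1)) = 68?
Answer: 3551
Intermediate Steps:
Function('X')(r) = 136 (Function('X')(r) = Mul(2, 68) = 136)
Add(3415, Function('X')(h)) = Add(3415, 136) = 3551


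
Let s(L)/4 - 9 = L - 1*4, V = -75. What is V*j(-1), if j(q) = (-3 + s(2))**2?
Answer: -46875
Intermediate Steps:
s(L) = 20 + 4*L (s(L) = 36 + 4*(L - 1*4) = 36 + 4*(L - 4) = 36 + 4*(-4 + L) = 36 + (-16 + 4*L) = 20 + 4*L)
j(q) = 625 (j(q) = (-3 + (20 + 4*2))**2 = (-3 + (20 + 8))**2 = (-3 + 28)**2 = 25**2 = 625)
V*j(-1) = -75*625 = -46875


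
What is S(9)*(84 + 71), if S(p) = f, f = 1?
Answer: 155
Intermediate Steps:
S(p) = 1
S(9)*(84 + 71) = 1*(84 + 71) = 1*155 = 155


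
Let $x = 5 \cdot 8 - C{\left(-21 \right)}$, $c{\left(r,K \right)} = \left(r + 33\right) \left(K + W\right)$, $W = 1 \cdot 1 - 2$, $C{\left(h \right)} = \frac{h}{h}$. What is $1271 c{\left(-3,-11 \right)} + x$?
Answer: $-457521$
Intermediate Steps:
$C{\left(h \right)} = 1$
$W = -1$ ($W = 1 - 2 = -1$)
$c{\left(r,K \right)} = \left(-1 + K\right) \left(33 + r\right)$ ($c{\left(r,K \right)} = \left(r + 33\right) \left(K - 1\right) = \left(33 + r\right) \left(-1 + K\right) = \left(-1 + K\right) \left(33 + r\right)$)
$x = 39$ ($x = 5 \cdot 8 - 1 = 40 - 1 = 39$)
$1271 c{\left(-3,-11 \right)} + x = 1271 \left(-33 - -3 + 33 \left(-11\right) - -33\right) + 39 = 1271 \left(-33 + 3 - 363 + 33\right) + 39 = 1271 \left(-360\right) + 39 = -457560 + 39 = -457521$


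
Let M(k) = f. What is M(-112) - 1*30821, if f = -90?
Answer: -30911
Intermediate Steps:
M(k) = -90
M(-112) - 1*30821 = -90 - 1*30821 = -90 - 30821 = -30911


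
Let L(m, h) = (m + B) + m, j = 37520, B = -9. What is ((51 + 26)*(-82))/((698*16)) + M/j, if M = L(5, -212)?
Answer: -462676/818405 ≈ -0.56534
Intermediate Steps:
L(m, h) = -9 + 2*m (L(m, h) = (m - 9) + m = (-9 + m) + m = -9 + 2*m)
M = 1 (M = -9 + 2*5 = -9 + 10 = 1)
((51 + 26)*(-82))/((698*16)) + M/j = ((51 + 26)*(-82))/((698*16)) + 1/37520 = (77*(-82))/11168 + 1*(1/37520) = -6314*1/11168 + 1/37520 = -3157/5584 + 1/37520 = -462676/818405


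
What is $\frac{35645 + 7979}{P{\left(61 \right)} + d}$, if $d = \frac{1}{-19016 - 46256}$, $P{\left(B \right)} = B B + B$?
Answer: $\frac{406775104}{35265529} \approx 11.535$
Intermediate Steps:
$P{\left(B \right)} = B + B^{2}$ ($P{\left(B \right)} = B^{2} + B = B + B^{2}$)
$d = - \frac{1}{65272}$ ($d = \frac{1}{-65272} = - \frac{1}{65272} \approx -1.532 \cdot 10^{-5}$)
$\frac{35645 + 7979}{P{\left(61 \right)} + d} = \frac{35645 + 7979}{61 \left(1 + 61\right) - \frac{1}{65272}} = \frac{43624}{61 \cdot 62 - \frac{1}{65272}} = \frac{43624}{3782 - \frac{1}{65272}} = \frac{43624}{\frac{246858703}{65272}} = 43624 \cdot \frac{65272}{246858703} = \frac{406775104}{35265529}$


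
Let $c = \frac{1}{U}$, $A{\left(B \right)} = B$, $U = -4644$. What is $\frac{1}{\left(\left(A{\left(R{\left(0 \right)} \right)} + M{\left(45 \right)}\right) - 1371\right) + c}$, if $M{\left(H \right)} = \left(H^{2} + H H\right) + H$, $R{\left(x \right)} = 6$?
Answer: $\frac{4644}{12678119} \approx 0.0003663$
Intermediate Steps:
$c = - \frac{1}{4644}$ ($c = \frac{1}{-4644} = - \frac{1}{4644} \approx -0.00021533$)
$M{\left(H \right)} = H + 2 H^{2}$ ($M{\left(H \right)} = \left(H^{2} + H^{2}\right) + H = 2 H^{2} + H = H + 2 H^{2}$)
$\frac{1}{\left(\left(A{\left(R{\left(0 \right)} \right)} + M{\left(45 \right)}\right) - 1371\right) + c} = \frac{1}{\left(\left(6 + 45 \left(1 + 2 \cdot 45\right)\right) - 1371\right) - \frac{1}{4644}} = \frac{1}{\left(\left(6 + 45 \left(1 + 90\right)\right) - 1371\right) - \frac{1}{4644}} = \frac{1}{\left(\left(6 + 45 \cdot 91\right) - 1371\right) - \frac{1}{4644}} = \frac{1}{\left(\left(6 + 4095\right) - 1371\right) - \frac{1}{4644}} = \frac{1}{\left(4101 - 1371\right) - \frac{1}{4644}} = \frac{1}{2730 - \frac{1}{4644}} = \frac{1}{\frac{12678119}{4644}} = \frac{4644}{12678119}$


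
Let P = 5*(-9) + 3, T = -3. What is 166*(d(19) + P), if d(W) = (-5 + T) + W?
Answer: -5146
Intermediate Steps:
P = -42 (P = -45 + 3 = -42)
d(W) = -8 + W (d(W) = (-5 - 3) + W = -8 + W)
166*(d(19) + P) = 166*((-8 + 19) - 42) = 166*(11 - 42) = 166*(-31) = -5146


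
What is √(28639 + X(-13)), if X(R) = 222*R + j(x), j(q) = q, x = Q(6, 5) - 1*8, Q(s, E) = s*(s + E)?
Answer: √25811 ≈ 160.66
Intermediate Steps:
Q(s, E) = s*(E + s)
x = 58 (x = 6*(5 + 6) - 1*8 = 6*11 - 8 = 66 - 8 = 58)
X(R) = 58 + 222*R (X(R) = 222*R + 58 = 58 + 222*R)
√(28639 + X(-13)) = √(28639 + (58 + 222*(-13))) = √(28639 + (58 - 2886)) = √(28639 - 2828) = √25811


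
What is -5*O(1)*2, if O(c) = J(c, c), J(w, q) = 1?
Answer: -10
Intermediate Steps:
O(c) = 1
-5*O(1)*2 = -5*1*2 = -5*2 = -10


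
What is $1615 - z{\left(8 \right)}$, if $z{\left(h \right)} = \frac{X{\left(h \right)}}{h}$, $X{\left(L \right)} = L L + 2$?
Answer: $\frac{6427}{4} \approx 1606.8$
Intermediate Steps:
$X{\left(L \right)} = 2 + L^{2}$ ($X{\left(L \right)} = L^{2} + 2 = 2 + L^{2}$)
$z{\left(h \right)} = \frac{2 + h^{2}}{h}$
$1615 - z{\left(8 \right)} = 1615 - \left(8 + \frac{2}{8}\right) = 1615 - \left(8 + 2 \cdot \frac{1}{8}\right) = 1615 - \left(8 + \frac{1}{4}\right) = 1615 - \frac{33}{4} = \frac{6427}{4}$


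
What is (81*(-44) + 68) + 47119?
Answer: 43623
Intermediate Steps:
(81*(-44) + 68) + 47119 = (-3564 + 68) + 47119 = -3496 + 47119 = 43623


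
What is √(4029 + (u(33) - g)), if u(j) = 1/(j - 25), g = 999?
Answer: √48482/4 ≈ 55.047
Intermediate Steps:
u(j) = 1/(-25 + j)
√(4029 + (u(33) - g)) = √(4029 + (1/(-25 + 33) - 1*999)) = √(4029 + (1/8 - 999)) = √(4029 + (⅛ - 999)) = √(4029 - 7991/8) = √(24241/8) = √48482/4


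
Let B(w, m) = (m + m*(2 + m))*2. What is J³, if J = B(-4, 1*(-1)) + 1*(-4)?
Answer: -512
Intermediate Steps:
B(w, m) = 2*m + 2*m*(2 + m)
J = -8 (J = 2*(1*(-1))*(3 + 1*(-1)) + 1*(-4) = 2*(-1)*(3 - 1) - 4 = 2*(-1)*2 - 4 = -4 - 4 = -8)
J³ = (-8)³ = -512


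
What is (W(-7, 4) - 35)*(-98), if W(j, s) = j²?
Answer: -1372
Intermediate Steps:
(W(-7, 4) - 35)*(-98) = ((-7)² - 35)*(-98) = (49 - 35)*(-98) = 14*(-98) = -1372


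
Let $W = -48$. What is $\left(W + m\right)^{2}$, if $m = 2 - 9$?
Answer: $3025$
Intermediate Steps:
$m = -7$ ($m = 2 - 9 = -7$)
$\left(W + m\right)^{2} = \left(-48 - 7\right)^{2} = \left(-55\right)^{2} = 3025$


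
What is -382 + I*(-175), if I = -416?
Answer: 72418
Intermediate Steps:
-382 + I*(-175) = -382 - 416*(-175) = -382 + 72800 = 72418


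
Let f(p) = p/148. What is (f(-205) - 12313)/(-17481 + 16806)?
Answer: 1822529/99900 ≈ 18.244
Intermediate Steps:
f(p) = p/148 (f(p) = p*(1/148) = p/148)
(f(-205) - 12313)/(-17481 + 16806) = ((1/148)*(-205) - 12313)/(-17481 + 16806) = (-205/148 - 12313)/(-675) = -1822529/148*(-1/675) = 1822529/99900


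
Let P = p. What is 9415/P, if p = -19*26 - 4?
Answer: -9415/498 ≈ -18.906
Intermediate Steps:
p = -498 (p = -494 - 4 = -498)
P = -498
9415/P = 9415/(-498) = 9415*(-1/498) = -9415/498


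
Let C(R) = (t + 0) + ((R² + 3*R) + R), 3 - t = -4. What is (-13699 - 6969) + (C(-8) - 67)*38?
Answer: -21732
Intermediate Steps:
t = 7 (t = 3 - 1*(-4) = 3 + 4 = 7)
C(R) = 7 + R² + 4*R (C(R) = (7 + 0) + ((R² + 3*R) + R) = 7 + (R² + 4*R) = 7 + R² + 4*R)
(-13699 - 6969) + (C(-8) - 67)*38 = (-13699 - 6969) + ((7 + (-8)² + 4*(-8)) - 67)*38 = -20668 + ((7 + 64 - 32) - 67)*38 = -20668 + (39 - 67)*38 = -20668 - 28*38 = -20668 - 1064 = -21732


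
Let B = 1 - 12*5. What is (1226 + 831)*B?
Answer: -121363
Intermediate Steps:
B = -59 (B = 1 - 2*30 = 1 - 60 = -59)
(1226 + 831)*B = (1226 + 831)*(-59) = 2057*(-59) = -121363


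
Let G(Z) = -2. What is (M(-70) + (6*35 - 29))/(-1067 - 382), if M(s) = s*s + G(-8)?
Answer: -1693/483 ≈ -3.5052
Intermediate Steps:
M(s) = -2 + s**2 (M(s) = s*s - 2 = s**2 - 2 = -2 + s**2)
(M(-70) + (6*35 - 29))/(-1067 - 382) = ((-2 + (-70)**2) + (6*35 - 29))/(-1067 - 382) = ((-2 + 4900) + (210 - 29))/(-1449) = (4898 + 181)*(-1/1449) = 5079*(-1/1449) = -1693/483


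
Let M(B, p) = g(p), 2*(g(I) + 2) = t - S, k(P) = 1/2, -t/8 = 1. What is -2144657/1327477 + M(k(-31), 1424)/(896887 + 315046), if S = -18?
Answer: -2599176609550/1608813183041 ≈ -1.6156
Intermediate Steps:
t = -8 (t = -8*1 = -8)
k(P) = ½
g(I) = 3 (g(I) = -2 + (-8 - 1*(-18))/2 = -2 + (-8 + 18)/2 = -2 + (½)*10 = -2 + 5 = 3)
M(B, p) = 3
-2144657/1327477 + M(k(-31), 1424)/(896887 + 315046) = -2144657/1327477 + 3/(896887 + 315046) = -2144657*1/1327477 + 3/1211933 = -2144657/1327477 + 3*(1/1211933) = -2144657/1327477 + 3/1211933 = -2599176609550/1608813183041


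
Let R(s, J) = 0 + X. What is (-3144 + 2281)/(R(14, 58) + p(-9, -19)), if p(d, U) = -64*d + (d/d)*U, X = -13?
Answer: -863/544 ≈ -1.5864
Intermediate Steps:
R(s, J) = -13 (R(s, J) = 0 - 13 = -13)
p(d, U) = U - 64*d (p(d, U) = -64*d + 1*U = -64*d + U = U - 64*d)
(-3144 + 2281)/(R(14, 58) + p(-9, -19)) = (-3144 + 2281)/(-13 + (-19 - 64*(-9))) = -863/(-13 + (-19 + 576)) = -863/(-13 + 557) = -863/544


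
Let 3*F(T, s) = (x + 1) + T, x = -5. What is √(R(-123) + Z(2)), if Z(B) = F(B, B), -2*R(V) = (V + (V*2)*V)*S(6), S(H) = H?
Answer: I*√813651/3 ≈ 300.68*I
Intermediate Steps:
R(V) = -6*V² - 3*V (R(V) = -(V + (V*2)*V)*6/2 = -(V + (2*V)*V)*6/2 = -(V + 2*V²)*6/2 = -(6*V + 12*V²)/2 = -6*V² - 3*V)
F(T, s) = -4/3 + T/3 (F(T, s) = ((-5 + 1) + T)/3 = (-4 + T)/3 = -4/3 + T/3)
Z(B) = -4/3 + B/3
√(R(-123) + Z(2)) = √(-3*(-123)*(1 + 2*(-123)) + (-4/3 + (⅓)*2)) = √(-3*(-123)*(1 - 246) + (-4/3 + ⅔)) = √(-3*(-123)*(-245) - ⅔) = √(-90405 - ⅔) = √(-271217/3) = I*√813651/3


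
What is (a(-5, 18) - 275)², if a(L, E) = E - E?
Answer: 75625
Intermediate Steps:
a(L, E) = 0
(a(-5, 18) - 275)² = (0 - 275)² = (-275)² = 75625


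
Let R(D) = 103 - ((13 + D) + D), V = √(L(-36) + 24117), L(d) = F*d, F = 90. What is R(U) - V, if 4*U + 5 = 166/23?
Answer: 4089/46 - √20877 ≈ -55.597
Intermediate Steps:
L(d) = 90*d
U = 51/92 (U = -5/4 + (166/23)/4 = -5/4 + (166*(1/23))/4 = -5/4 + (¼)*(166/23) = -5/4 + 83/46 = 51/92 ≈ 0.55435)
V = √20877 (V = √(90*(-36) + 24117) = √(-3240 + 24117) = √20877 ≈ 144.49)
R(D) = 90 - 2*D (R(D) = 103 - (13 + 2*D) = 103 + (-13 - 2*D) = 90 - 2*D)
R(U) - V = (90 - 2*51/92) - √20877 = (90 - 51/46) - √20877 = 4089/46 - √20877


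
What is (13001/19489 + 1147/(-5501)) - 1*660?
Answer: -70708768122/107208989 ≈ -659.54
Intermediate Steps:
(13001/19489 + 1147/(-5501)) - 1*660 = (13001*(1/19489) + 1147*(-1/5501)) - 660 = (13001/19489 - 1147/5501) - 660 = 49164618/107208989 - 660 = -70708768122/107208989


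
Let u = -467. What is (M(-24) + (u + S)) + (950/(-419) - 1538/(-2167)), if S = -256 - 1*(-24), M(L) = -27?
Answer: -660602626/907973 ≈ -727.56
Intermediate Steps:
S = -232 (S = -256 + 24 = -232)
(M(-24) + (u + S)) + (950/(-419) - 1538/(-2167)) = (-27 + (-467 - 232)) + (950/(-419) - 1538/(-2167)) = (-27 - 699) + (950*(-1/419) - 1538*(-1/2167)) = -726 + (-950/419 + 1538/2167) = -726 - 1414228/907973 = -660602626/907973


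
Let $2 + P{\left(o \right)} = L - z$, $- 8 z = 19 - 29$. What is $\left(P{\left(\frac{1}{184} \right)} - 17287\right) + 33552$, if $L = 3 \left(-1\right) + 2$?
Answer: $\frac{65043}{4} \approx 16261.0$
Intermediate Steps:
$z = \frac{5}{4}$ ($z = - \frac{19 - 29}{8} = \left(- \frac{1}{8}\right) \left(-10\right) = \frac{5}{4} \approx 1.25$)
$L = -1$ ($L = -3 + 2 = -1$)
$P{\left(o \right)} = - \frac{17}{4}$ ($P{\left(o \right)} = -2 - \frac{9}{4} = - \frac{17}{4}$)
$\left(P{\left(\frac{1}{184} \right)} - 17287\right) + 33552 = \left(- \frac{17}{4} - 17287\right) + 33552 = - \frac{69165}{4} + 33552 = \frac{65043}{4}$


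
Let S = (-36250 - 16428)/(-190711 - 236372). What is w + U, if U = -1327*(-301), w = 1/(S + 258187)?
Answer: 44043749299250056/110267331199 ≈ 3.9943e+5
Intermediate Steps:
S = 52678/427083 (S = -52678/(-427083) = -52678*(-1/427083) = 52678/427083 ≈ 0.12334)
w = 427083/110267331199 (w = 1/(52678/427083 + 258187) = 1/(110267331199/427083) = 427083/110267331199 ≈ 3.8732e-6)
U = 399427
w + U = 427083/110267331199 + 399427 = 44043749299250056/110267331199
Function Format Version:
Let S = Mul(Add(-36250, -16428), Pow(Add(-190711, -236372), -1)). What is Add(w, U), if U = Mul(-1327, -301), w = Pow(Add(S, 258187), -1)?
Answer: Rational(44043749299250056, 110267331199) ≈ 3.9943e+5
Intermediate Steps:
S = Rational(52678, 427083) (S = Mul(-52678, Pow(-427083, -1)) = Mul(-52678, Rational(-1, 427083)) = Rational(52678, 427083) ≈ 0.12334)
w = Rational(427083, 110267331199) (w = Pow(Add(Rational(52678, 427083), 258187), -1) = Pow(Rational(110267331199, 427083), -1) = Rational(427083, 110267331199) ≈ 3.8732e-6)
U = 399427
Add(w, U) = Add(Rational(427083, 110267331199), 399427) = Rational(44043749299250056, 110267331199)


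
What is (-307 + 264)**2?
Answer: 1849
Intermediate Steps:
(-307 + 264)**2 = (-43)**2 = 1849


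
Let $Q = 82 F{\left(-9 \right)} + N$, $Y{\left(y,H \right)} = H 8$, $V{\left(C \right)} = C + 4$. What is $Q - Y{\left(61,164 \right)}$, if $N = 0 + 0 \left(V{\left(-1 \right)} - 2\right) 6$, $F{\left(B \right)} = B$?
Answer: $-2050$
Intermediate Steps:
$V{\left(C \right)} = 4 + C$
$Y{\left(y,H \right)} = 8 H$
$N = 0$ ($N = 0 + 0 \left(\left(4 - 1\right) - 2\right) 6 = 0 + 0 \left(3 - 2\right) 6 = 0 + 0 \cdot 1 \cdot 6 = 0 + 0 \cdot 6 = 0 + 0 = 0$)
$Q = -738$ ($Q = 82 \left(-9\right) + 0 = -738 + 0 = -738$)
$Q - Y{\left(61,164 \right)} = -738 - 8 \cdot 164 = -738 - 1312 = -2050$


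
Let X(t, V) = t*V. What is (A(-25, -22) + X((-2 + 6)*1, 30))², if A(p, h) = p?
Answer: 9025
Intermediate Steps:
X(t, V) = V*t
(A(-25, -22) + X((-2 + 6)*1, 30))² = (-25 + 30*((-2 + 6)*1))² = (-25 + 30*(4*1))² = (-25 + 30*4)² = (-25 + 120)² = 95² = 9025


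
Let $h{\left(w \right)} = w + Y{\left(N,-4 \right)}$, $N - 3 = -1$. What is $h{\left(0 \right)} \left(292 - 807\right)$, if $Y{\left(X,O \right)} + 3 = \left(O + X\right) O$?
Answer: $-2575$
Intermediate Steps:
$N = 2$ ($N = 3 - 1 = 2$)
$Y{\left(X,O \right)} = -3 + O \left(O + X\right)$ ($Y{\left(X,O \right)} = -3 + \left(O + X\right) O = -3 + O \left(O + X\right)$)
$h{\left(w \right)} = 5 + w$ ($h{\left(w \right)} = w - \left(11 - 16\right) = w - -5 = w + 5 = 5 + w$)
$h{\left(0 \right)} \left(292 - 807\right) = \left(5 + 0\right) \left(292 - 807\right) = 5 \left(-515\right) = -2575$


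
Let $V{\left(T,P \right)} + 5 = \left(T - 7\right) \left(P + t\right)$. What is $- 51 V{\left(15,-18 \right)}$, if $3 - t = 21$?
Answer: $14943$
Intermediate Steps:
$t = -18$ ($t = 3 - 21 = -18$)
$V{\left(T,P \right)} = -5 + \left(-18 + P\right) \left(-7 + T\right)$ ($V{\left(T,P \right)} = -5 + \left(T - 7\right) \left(P - 18\right) = -5 + \left(-7 + T\right) \left(-18 + P\right) = -5 + \left(-18 + P\right) \left(-7 + T\right)$)
$- 51 V{\left(15,-18 \right)} = - 51 \left(121 - 270 - -126 - 270\right) = - 51 \left(121 - 270 + 126 - 270\right) = \left(-51\right) \left(-293\right) = 14943$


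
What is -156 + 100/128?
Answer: -4967/32 ≈ -155.22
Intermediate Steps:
-156 + 100/128 = -156 + 100*(1/128) = -156 + 25/32 = -4967/32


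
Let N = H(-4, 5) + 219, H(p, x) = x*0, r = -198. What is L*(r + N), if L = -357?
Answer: -7497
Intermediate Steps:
H(p, x) = 0
N = 219 (N = 0 + 219 = 219)
L*(r + N) = -357*(-198 + 219) = -357*21 = -7497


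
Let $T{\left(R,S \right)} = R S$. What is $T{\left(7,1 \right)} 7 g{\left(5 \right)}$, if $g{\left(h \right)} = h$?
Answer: $245$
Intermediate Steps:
$T{\left(7,1 \right)} 7 g{\left(5 \right)} = 7 \cdot 1 \cdot 7 \cdot 5 = 7 \cdot 7 \cdot 5 = 49 \cdot 5 = 245$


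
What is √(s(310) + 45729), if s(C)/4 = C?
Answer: √46969 ≈ 216.72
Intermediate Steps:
s(C) = 4*C
√(s(310) + 45729) = √(4*310 + 45729) = √(1240 + 45729) = √46969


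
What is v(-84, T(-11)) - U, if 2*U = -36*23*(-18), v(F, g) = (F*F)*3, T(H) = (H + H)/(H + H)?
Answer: 13716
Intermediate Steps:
T(H) = 1 (T(H) = (2*H)/((2*H)) = (2*H)*(1/(2*H)) = 1)
v(F, g) = 3*F² (v(F, g) = F²*3 = 3*F²)
U = 7452 (U = (-36*23*(-18))/2 = (-828*(-18))/2 = (½)*14904 = 7452)
v(-84, T(-11)) - U = 3*(-84)² - 1*7452 = 3*7056 - 7452 = 21168 - 7452 = 13716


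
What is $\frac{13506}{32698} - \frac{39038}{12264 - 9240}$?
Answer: $- \frac{308905595}{24719688} \approx -12.496$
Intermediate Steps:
$\frac{13506}{32698} - \frac{39038}{12264 - 9240} = 13506 \cdot \frac{1}{32698} - \frac{39038}{12264 - 9240} = \frac{6753}{16349} - \frac{39038}{3024} = \frac{6753}{16349} - \frac{19519}{1512} = - \frac{308905595}{24719688}$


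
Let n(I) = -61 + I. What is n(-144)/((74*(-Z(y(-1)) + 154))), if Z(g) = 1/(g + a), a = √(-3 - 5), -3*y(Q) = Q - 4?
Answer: 205*(-6*√2 + 5*I)/(74*(-767*I + 924*√2)) ≈ -0.018007 + 3.0716e-5*I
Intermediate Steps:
y(Q) = 4/3 - Q/3 (y(Q) = -(Q - 4)/3 = -(-4 + Q)/3 = 4/3 - Q/3)
a = 2*I*√2 (a = √(-8) = 2*I*√2 ≈ 2.8284*I)
Z(g) = 1/(g + 2*I*√2)
n(-144)/((74*(-Z(y(-1)) + 154))) = (-61 - 144)/((74*(-1/((4/3 - ⅓*(-1)) + 2*I*√2) + 154))) = -205*1/(74*(-1/((4/3 + ⅓) + 2*I*√2) + 154)) = -205*1/(74*(-1/(5/3 + 2*I*√2) + 154)) = -205*1/(74*(154 - 1/(5/3 + 2*I*√2))) = -205/(11396 - 74/(5/3 + 2*I*√2))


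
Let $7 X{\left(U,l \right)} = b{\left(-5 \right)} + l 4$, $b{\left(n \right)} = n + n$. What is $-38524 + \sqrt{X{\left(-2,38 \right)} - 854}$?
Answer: $-38524 + \frac{2 i \sqrt{10213}}{7} \approx -38524.0 + 28.874 i$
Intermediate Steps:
$b{\left(n \right)} = 2 n$
$X{\left(U,l \right)} = - \frac{10}{7} + \frac{4 l}{7}$ ($X{\left(U,l \right)} = \frac{2 \left(-5\right) + l 4}{7} = \frac{-10 + 4 l}{7} = - \frac{10}{7} + \frac{4 l}{7}$)
$-38524 + \sqrt{X{\left(-2,38 \right)} - 854} = -38524 + \sqrt{\left(- \frac{10}{7} + \frac{4}{7} \cdot 38\right) - 854} = -38524 + \sqrt{\left(- \frac{10}{7} + \frac{152}{7}\right) - 854} = -38524 + \sqrt{\frac{142}{7} - 854} = -38524 + \sqrt{- \frac{5836}{7}} = -38524 + \frac{2 i \sqrt{10213}}{7}$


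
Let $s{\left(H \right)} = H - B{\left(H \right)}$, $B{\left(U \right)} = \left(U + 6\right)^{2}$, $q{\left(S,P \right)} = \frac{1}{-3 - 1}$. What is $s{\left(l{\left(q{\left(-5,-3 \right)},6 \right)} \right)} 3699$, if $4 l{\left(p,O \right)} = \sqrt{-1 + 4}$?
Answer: $- \frac{2141721}{16} - \frac{40689 \sqrt{3}}{4} \approx -1.5148 \cdot 10^{5}$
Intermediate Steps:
$q{\left(S,P \right)} = - \frac{1}{4}$ ($q{\left(S,P \right)} = \frac{1}{-4} = - \frac{1}{4}$)
$B{\left(U \right)} = \left(6 + U\right)^{2}$
$l{\left(p,O \right)} = \frac{\sqrt{3}}{4}$ ($l{\left(p,O \right)} = \frac{\sqrt{-1 + 4}}{4} = \frac{\sqrt{3}}{4}$)
$s{\left(H \right)} = H - \left(6 + H\right)^{2}$
$s{\left(l{\left(q{\left(-5,-3 \right)},6 \right)} \right)} 3699 = \left(\frac{\sqrt{3}}{4} - \left(6 + \frac{\sqrt{3}}{4}\right)^{2}\right) 3699 = \left(- \left(6 + \frac{\sqrt{3}}{4}\right)^{2} + \frac{\sqrt{3}}{4}\right) 3699 = - 3699 \left(6 + \frac{\sqrt{3}}{4}\right)^{2} + \frac{3699 \sqrt{3}}{4}$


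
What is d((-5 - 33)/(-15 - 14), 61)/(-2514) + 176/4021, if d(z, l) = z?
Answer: 6339329/146577513 ≈ 0.043249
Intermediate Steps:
d((-5 - 33)/(-15 - 14), 61)/(-2514) + 176/4021 = ((-5 - 33)/(-15 - 14))/(-2514) + 176/4021 = -38/(-29)*(-1/2514) + 176*(1/4021) = -38*(-1/29)*(-1/2514) + 176/4021 = (38/29)*(-1/2514) + 176/4021 = -19/36453 + 176/4021 = 6339329/146577513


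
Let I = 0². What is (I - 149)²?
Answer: 22201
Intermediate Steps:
I = 0
(I - 149)² = (0 - 149)² = (-149)² = 22201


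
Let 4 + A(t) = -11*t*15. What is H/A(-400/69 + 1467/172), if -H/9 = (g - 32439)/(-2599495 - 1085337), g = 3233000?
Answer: -28488193461/1657335179512 ≈ -0.017189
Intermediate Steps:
A(t) = -4 - 165*t (A(t) = -4 - 11*t*15 = -4 - 165*t)
H = 28805049/3684832 (H = -9*(3233000 - 32439)/(-2599495 - 1085337) = -28805049/(-3684832) = -28805049*(-1)/3684832 = -9*(-3200561/3684832) = 28805049/3684832 ≈ 7.8172)
H/A(-400/69 + 1467/172) = 28805049/(3684832*(-4 - 165*(-400/69 + 1467/172))) = 28805049/(3684832*(-4 - 165*32423/11868)) = 28805049/(3684832*(-4 - 1783265/3956)) = 28805049/(3684832*(-1799089/3956)) = (28805049/3684832)*(-3956/1799089) = -28488193461/1657335179512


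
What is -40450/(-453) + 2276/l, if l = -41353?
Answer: 1671697822/18732909 ≈ 89.239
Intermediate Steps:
-40450/(-453) + 2276/l = -40450/(-453) + 2276/(-41353) = -40450*(-1/453) + 2276*(-1/41353) = 40450/453 - 2276/41353 = 1671697822/18732909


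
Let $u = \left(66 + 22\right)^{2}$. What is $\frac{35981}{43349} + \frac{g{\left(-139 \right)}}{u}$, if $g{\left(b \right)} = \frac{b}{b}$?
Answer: $\frac{278680213}{335694656} \approx 0.83016$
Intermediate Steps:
$g{\left(b \right)} = 1$
$u = 7744$ ($u = 88^{2} = 7744$)
$\frac{35981}{43349} + \frac{g{\left(-139 \right)}}{u} = \frac{35981}{43349} + 1 \cdot \frac{1}{7744} = 35981 \cdot \frac{1}{43349} + 1 \cdot \frac{1}{7744} = \frac{35981}{43349} + \frac{1}{7744} = \frac{278680213}{335694656}$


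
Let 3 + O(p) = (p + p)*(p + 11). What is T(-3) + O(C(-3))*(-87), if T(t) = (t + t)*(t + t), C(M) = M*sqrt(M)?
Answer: 4995 + 5742*I*sqrt(3) ≈ 4995.0 + 9945.4*I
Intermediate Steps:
C(M) = M**(3/2)
O(p) = -3 + 2*p*(11 + p) (O(p) = -3 + (p + p)*(p + 11) = -3 + (2*p)*(11 + p) = -3 + 2*p*(11 + p))
T(t) = 4*t**2 (T(t) = (2*t)*(2*t) = 4*t**2)
T(-3) + O(C(-3))*(-87) = 4*(-3)**2 + (-3 + 2*((-3)**(3/2))**2 + 22*(-3)**(3/2))*(-87) = 4*9 + (-3 + 2*(-3*I*sqrt(3))**2 + 22*(-3*I*sqrt(3)))*(-87) = 36 + (-3 + 2*(-27) - 66*I*sqrt(3))*(-87) = 36 + (-3 - 54 - 66*I*sqrt(3))*(-87) = 36 + (-57 - 66*I*sqrt(3))*(-87) = 36 + (4959 + 5742*I*sqrt(3)) = 4995 + 5742*I*sqrt(3)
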